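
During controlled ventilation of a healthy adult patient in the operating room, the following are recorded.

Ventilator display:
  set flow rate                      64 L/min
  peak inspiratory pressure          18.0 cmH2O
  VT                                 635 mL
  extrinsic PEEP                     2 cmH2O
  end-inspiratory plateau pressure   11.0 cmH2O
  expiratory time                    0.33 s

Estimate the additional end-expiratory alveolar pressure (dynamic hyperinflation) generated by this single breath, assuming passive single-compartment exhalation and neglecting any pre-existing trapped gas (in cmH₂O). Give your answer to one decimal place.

Flow: 64 L/min ÷ 60 = 1.0667 L/s.
R = (PIP − Pplat)/V̇ = (18.0 − 11.0) / 1.0667 = 7.0/1.0667 = 6.562 cmH2O·s/L.
C = Vt/(Pplat − PEEP) = 635.0 / (11.0 − 2) = 635.0/9.0 = 70.556 mL/cmH2O.
τ = R × C = 6.562 × 0.07056 L/cmH2O = 0.463 s.
Fraction remaining = e^(−Te/τ) = e^(−0.33/0.463) = 0.4903; trapped volume = 635.0 × 0.4903 = 311.34 mL.
Additional alveolar pressure from trapping ≈ V_trapped / C = 311.34 / 70.556 = 4.413 cmH2O.

4.4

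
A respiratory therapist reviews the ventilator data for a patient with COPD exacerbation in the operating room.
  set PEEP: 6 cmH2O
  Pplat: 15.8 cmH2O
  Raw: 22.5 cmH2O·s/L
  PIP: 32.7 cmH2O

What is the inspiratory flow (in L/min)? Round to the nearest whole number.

45

flow = (PIP − Pplat) / Raw = (32.7 − 15.8) / 22.5 = 0.7511 L/s × 60 = 45.066 L/min.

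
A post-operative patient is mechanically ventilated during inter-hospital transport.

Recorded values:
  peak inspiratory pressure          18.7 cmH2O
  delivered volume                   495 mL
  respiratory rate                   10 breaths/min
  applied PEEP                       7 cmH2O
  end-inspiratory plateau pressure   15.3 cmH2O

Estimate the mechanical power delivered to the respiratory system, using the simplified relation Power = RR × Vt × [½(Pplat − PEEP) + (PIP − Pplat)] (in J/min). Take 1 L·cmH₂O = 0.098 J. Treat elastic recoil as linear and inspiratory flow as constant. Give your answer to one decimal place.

3.7

Per-breath work = Vt × [½(Pplat−PEEP) + (PIP−Pplat)] = 0.495 × [0.5×8.3 + 3.4] = 0.495 × 7.55 = 3.737 L·cmH2O.
Power = 10 × 3.737 = 37.37 L·cmH2O/min.
× 0.098 J/(L·cmH2O) → 3.662 J/min.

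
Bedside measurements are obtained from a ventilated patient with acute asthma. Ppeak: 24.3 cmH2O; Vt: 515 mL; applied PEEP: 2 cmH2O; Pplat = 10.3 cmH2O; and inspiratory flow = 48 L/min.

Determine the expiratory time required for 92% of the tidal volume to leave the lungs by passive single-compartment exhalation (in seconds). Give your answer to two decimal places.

2.74

Flow: 48 L/min ÷ 60 = 0.8 L/s.
R = (PIP − Pplat)/V̇ = (24.3 − 10.3) / 0.8 = 14.0/0.8 = 17.5 cmH2O·s/L.
C = Vt/(Pplat − PEEP) = 515.0 / (10.3 − 2) = 515.0/8.3 = 62.048 mL/cmH2O.
τ = R × C = 17.5 × 0.06205 L/cmH2O = 1.086 s.
t = −τ·ln(1 − 0.92) = −1.086·ln(0.08) = 2.743 s.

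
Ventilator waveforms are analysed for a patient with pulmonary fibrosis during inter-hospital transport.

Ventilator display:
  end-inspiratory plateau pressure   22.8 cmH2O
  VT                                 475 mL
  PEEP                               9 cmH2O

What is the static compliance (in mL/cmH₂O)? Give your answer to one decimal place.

34.4

Cstat = Vt / (Pplat − PEEP) = 475 / (22.8 − 9) = 475 / 13.8 = 34.42 mL/cmH2O.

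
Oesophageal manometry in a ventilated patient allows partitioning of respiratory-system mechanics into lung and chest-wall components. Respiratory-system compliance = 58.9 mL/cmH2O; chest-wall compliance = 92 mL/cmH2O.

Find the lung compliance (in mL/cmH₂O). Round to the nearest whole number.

164

1/CL = 1/Crs − 1/Ccw.
1/CL = 1/58.9 − 1/92 = 0.006108.
CL = 163.72 mL/cmH2O.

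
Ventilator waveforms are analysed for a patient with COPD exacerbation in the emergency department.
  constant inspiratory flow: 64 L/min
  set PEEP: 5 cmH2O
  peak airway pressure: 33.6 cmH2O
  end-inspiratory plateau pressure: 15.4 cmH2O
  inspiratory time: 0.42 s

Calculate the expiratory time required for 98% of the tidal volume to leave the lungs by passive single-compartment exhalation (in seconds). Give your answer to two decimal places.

2.88

Flow: 64 L/min ÷ 60 = 1.0667 L/s.
Vt = flow × Ti = 1.0667 L/s × 0.42 s × 1000 mL/L = 448.01 mL.
R = (PIP − Pplat)/V̇ = (33.6 − 15.4) / 1.0667 = 18.2/1.0667 = 17.062 cmH2O·s/L.
C = Vt/(Pplat − PEEP) = 448.01 / (15.4 − 5) = 448.01/10.4 = 43.078 mL/cmH2O.
τ = R × C = 17.062 × 0.04308 L/cmH2O = 0.735 s.
t = −τ·ln(1 − 0.98) = −0.735·ln(0.02) = 2.875 s.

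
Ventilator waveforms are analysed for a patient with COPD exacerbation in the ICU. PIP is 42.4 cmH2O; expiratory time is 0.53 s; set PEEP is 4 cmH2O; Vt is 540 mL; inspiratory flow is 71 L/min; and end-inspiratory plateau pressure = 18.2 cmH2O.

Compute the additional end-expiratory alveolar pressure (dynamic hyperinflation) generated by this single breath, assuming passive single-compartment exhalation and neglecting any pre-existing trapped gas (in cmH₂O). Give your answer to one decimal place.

Flow: 71 L/min ÷ 60 = 1.1833 L/s.
R = (PIP − Pplat)/V̇ = (42.4 − 18.2) / 1.1833 = 24.2/1.1833 = 20.451 cmH2O·s/L.
C = Vt/(Pplat − PEEP) = 540.0 / (18.2 − 4) = 540.0/14.2 = 38.028 mL/cmH2O.
τ = R × C = 20.451 × 0.03803 L/cmH2O = 0.7778 s.
Fraction remaining = e^(−Te/τ) = e^(−0.53/0.7778) = 0.5059; trapped volume = 540.0 × 0.5059 = 273.19 mL.
Additional alveolar pressure from trapping ≈ V_trapped / C = 273.19 / 38.028 = 7.184 cmH2O.

7.2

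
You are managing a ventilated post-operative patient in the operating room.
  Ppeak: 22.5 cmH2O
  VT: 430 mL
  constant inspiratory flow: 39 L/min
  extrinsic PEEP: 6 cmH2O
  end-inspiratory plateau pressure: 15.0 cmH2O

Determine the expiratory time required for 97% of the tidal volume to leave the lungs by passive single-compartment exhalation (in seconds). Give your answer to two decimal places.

Flow: 39 L/min ÷ 60 = 0.65 L/s.
R = (PIP − Pplat)/V̇ = (22.5 − 15.0) / 0.65 = 7.5/0.65 = 11.538 cmH2O·s/L.
C = Vt/(Pplat − PEEP) = 430.0 / (15.0 − 6) = 430.0/9.0 = 47.778 mL/cmH2O.
τ = R × C = 11.538 × 0.04778 L/cmH2O = 0.5513 s.
t = −τ·ln(1 − 0.97) = −0.5513·ln(0.03) = 1.933 s.

1.93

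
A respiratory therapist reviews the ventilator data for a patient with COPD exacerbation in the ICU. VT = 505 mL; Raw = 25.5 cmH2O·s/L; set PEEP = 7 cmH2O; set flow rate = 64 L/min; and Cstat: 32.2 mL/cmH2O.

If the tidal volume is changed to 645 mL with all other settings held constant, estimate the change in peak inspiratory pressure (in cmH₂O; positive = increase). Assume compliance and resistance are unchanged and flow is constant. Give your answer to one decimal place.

4.3

PIP = Vt/C + R·V̇ + PEEP (constant-flow equation of motion).
Only the elastic term changes: ΔPIP = ΔVt / C = (645 − 505) / 32.2 = 4.348 cmH2O.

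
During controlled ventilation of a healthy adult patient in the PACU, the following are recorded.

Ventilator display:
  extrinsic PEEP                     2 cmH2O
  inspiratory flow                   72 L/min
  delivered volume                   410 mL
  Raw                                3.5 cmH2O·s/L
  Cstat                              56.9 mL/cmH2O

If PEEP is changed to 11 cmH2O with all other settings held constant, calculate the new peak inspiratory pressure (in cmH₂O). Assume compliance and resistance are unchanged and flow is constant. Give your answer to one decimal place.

Flow: 72 L/min ÷ 60 = 1.2 L/s.
PIP = Vt/C + R·V̇ + PEEP (constant-flow equation of motion).
Only the baseline term changes: ΔPIP = ΔPEEP = 11 − 2 = 9.0 cmH2O.
Original PIP = 410/56.9 + 3.5×1.2 + 2 = 13.406 cmH2O; new PIP = 13.406 + (9.0) = 22.406 cmH2O.

22.4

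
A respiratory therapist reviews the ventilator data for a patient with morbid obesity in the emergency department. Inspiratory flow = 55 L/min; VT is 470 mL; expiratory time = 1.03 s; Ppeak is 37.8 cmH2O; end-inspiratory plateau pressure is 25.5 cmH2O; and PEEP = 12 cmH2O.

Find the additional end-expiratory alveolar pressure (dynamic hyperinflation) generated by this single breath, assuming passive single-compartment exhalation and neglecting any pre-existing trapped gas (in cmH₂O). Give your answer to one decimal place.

1.5

Flow: 55 L/min ÷ 60 = 0.9167 L/s.
R = (PIP − Pplat)/V̇ = (37.8 − 25.5) / 0.9167 = 12.3/0.9167 = 13.418 cmH2O·s/L.
C = Vt/(Pplat − PEEP) = 470.0 / (25.5 − 12) = 470.0/13.5 = 34.815 mL/cmH2O.
τ = R × C = 13.418 × 0.03482 L/cmH2O = 0.4672 s.
Fraction remaining = e^(−Te/τ) = e^(−1.03/0.4672) = 0.1103; trapped volume = 470.0 × 0.1103 = 51.841 mL.
Additional alveolar pressure from trapping ≈ V_trapped / C = 51.841 / 34.815 = 1.489 cmH2O.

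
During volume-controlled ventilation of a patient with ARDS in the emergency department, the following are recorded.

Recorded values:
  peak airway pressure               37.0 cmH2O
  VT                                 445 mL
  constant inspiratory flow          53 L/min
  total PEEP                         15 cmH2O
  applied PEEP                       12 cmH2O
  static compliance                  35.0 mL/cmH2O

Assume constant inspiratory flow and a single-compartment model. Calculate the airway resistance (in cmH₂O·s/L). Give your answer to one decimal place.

10.5

Flow: 53 L/min ÷ 60 = 0.8833 L/s.
Total PEEP = 15 cmH2O (set 12 + intrinsic 3); this is the baseline alveolar pressure.
Equation of motion (constant flow): PIP = Vt/C + R·V̇ + PEEP.
R·V̇ = PIP − Vt/C − PEEP = 37.0 − 445/35.0 − 15 = 37.0 − 12.714 − 15 = 9.286 cmH2O.
R = 9.286 / 0.8833 = 10.513 cmH2O·s/L.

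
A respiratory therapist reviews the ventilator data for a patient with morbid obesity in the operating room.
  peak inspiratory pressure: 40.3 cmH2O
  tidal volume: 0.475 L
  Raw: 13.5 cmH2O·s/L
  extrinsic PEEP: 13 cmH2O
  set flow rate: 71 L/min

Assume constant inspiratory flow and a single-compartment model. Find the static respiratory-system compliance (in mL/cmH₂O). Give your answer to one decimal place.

41.9

Flow: 71 L/min ÷ 60 = 1.1833 L/s.
Equation of motion (constant flow): PIP = Vt/C + R·V̇ + PEEP.
Vt/C = PIP − R·V̇ − PEEP = 40.3 − 13.5×1.1833 − 13 = 40.3 − 15.975 − 13 = 11.325 cmH2O.
C = Vt / 11.325 = 475 / 11.325 = 41.943 mL/cmH2O.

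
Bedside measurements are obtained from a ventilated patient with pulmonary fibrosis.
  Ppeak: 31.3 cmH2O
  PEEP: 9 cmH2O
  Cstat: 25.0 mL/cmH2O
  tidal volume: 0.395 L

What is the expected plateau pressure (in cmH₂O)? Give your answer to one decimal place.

Pplat = PEEP + Vt / Cstat = 9 + 395 / 25.0 = 9 + 15.8 = 24.8 cmH2O.

24.8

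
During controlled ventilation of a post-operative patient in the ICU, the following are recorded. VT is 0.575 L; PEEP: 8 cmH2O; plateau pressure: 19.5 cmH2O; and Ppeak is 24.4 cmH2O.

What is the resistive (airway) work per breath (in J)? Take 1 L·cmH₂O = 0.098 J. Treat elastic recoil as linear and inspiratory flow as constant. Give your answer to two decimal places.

With constant inspiratory flow the resistive pressure is constant at PIP − Pplat = 24.4 − 19.5 = 4.9 cmH2O, so resistive work = 4.9 × 0.575 = 2.818 L·cmH2O.
× 0.098 J/(L·cmH2O) → 0.2762 J.

0.28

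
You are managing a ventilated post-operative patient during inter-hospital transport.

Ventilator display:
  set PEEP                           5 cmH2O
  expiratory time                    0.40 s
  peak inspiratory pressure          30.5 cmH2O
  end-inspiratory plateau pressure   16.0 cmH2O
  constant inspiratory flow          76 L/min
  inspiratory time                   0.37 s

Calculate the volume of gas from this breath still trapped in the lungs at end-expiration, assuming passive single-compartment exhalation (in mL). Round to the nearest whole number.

206

Flow: 76 L/min ÷ 60 = 1.2667 L/s.
Vt = flow × Ti = 1.2667 L/s × 0.37 s × 1000 mL/L = 468.68 mL.
R = (PIP − Pplat)/V̇ = (30.5 − 16.0) / 1.2667 = 14.5/1.2667 = 11.447 cmH2O·s/L.
C = Vt/(Pplat − PEEP) = 468.68 / (16.0 − 5) = 468.68/11.0 = 42.607 mL/cmH2O.
τ = R × C = 11.447 × 0.04261 L/cmH2O = 0.4878 s.
Fraction remaining = e^(−Te/τ) = e^(−0.40/0.4878) = 0.4404.
Trapped volume = 468.68 × 0.4404 = 206.41 mL.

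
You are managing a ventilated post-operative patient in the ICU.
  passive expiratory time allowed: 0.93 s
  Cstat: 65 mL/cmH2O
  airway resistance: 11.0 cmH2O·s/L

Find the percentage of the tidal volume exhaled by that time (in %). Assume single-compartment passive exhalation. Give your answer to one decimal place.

τ = R × C = 11.0 × 65 mL/cmH2O = 11.0 × 0.065 L/cmH2O = 0.715 s.
Passive exhalation: V(t)/V₀ = e^(−t/τ) = e^(−0.93/0.715) = 0.2723.
Fraction exhaled = 1 − 0.2723 = 0.7277 → 72.77%.

72.8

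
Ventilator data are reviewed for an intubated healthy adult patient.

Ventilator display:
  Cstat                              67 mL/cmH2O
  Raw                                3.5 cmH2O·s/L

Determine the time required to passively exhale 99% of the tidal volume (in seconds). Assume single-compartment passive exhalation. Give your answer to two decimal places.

1.08

τ = R × C = 3.5 × 67 mL/cmH2O = 3.5 × 0.067 L/cmH2O = 0.2345 s.
Exhaled fraction f = 1 − e^(−t/τ) → t = −τ·ln(1 − f) = −0.2345·ln(0.01) = 1.08 s.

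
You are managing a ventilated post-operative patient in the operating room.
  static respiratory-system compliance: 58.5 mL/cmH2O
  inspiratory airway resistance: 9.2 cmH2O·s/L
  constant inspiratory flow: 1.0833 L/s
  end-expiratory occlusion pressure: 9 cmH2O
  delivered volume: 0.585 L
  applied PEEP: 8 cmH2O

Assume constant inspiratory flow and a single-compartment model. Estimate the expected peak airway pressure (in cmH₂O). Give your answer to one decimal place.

29.0

Total PEEP = 9 cmH2O (set 8 + intrinsic 1); this is the baseline alveolar pressure.
Equation of motion (constant flow): PIP = Vt/C + R·V̇ + PEEP.
PIP = 585/58.5 + 9.2×1.0833 + 9 = 10.0 + 9.966 + 9 = 28.966 cmH2O.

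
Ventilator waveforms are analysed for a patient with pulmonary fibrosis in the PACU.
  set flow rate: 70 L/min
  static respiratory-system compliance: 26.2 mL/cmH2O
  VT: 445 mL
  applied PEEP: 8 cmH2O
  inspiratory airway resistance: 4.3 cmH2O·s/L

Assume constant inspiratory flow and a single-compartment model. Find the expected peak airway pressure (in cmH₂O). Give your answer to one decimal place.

Flow: 70 L/min ÷ 60 = 1.1667 L/s.
Equation of motion (constant flow): PIP = Vt/C + R·V̇ + PEEP.
PIP = 445/26.2 + 4.3×1.1667 + 8 = 16.985 + 5.017 + 8 = 30.002 cmH2O.

30.0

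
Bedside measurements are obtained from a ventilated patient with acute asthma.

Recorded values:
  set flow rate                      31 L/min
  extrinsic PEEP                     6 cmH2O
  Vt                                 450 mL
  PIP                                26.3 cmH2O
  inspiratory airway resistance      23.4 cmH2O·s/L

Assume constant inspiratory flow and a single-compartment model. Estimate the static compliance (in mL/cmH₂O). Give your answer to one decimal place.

Flow: 31 L/min ÷ 60 = 0.5167 L/s.
Equation of motion (constant flow): PIP = Vt/C + R·V̇ + PEEP.
Vt/C = PIP − R·V̇ − PEEP = 26.3 − 23.4×0.5167 − 6 = 26.3 − 12.091 − 6 = 8.209 cmH2O.
C = Vt / 8.209 = 450 / 8.209 = 54.818 mL/cmH2O.

54.8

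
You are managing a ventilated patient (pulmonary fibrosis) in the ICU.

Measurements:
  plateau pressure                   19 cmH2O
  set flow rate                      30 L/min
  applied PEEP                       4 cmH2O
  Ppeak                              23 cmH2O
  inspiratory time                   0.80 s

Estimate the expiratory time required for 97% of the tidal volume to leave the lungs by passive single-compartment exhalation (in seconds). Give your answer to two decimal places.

Flow: 30 L/min ÷ 60 = 0.5 L/s.
Vt = flow × Ti = 0.5 L/s × 0.80 s × 1000 mL/L = 400.0 mL.
R = (PIP − Pplat)/V̇ = (23 − 19) / 0.5 = 4.0/0.5 = 8.0 cmH2O·s/L.
C = Vt/(Pplat − PEEP) = 400.0 / (19 − 4) = 400.0/15.0 = 26.667 mL/cmH2O.
τ = R × C = 8.0 × 0.02667 L/cmH2O = 0.2134 s.
t = −τ·ln(1 − 0.97) = −0.2134·ln(0.03) = 0.7483 s.

0.75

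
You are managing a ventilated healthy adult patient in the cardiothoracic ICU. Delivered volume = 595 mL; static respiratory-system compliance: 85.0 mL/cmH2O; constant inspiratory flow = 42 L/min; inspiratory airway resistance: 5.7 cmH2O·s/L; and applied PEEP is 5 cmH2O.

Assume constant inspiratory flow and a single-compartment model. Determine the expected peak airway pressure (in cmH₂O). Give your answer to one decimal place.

16.0

Flow: 42 L/min ÷ 60 = 0.7 L/s.
Equation of motion (constant flow): PIP = Vt/C + R·V̇ + PEEP.
PIP = 595/85.0 + 5.7×0.7 + 5 = 7.0 + 3.99 + 5 = 15.99 cmH2O.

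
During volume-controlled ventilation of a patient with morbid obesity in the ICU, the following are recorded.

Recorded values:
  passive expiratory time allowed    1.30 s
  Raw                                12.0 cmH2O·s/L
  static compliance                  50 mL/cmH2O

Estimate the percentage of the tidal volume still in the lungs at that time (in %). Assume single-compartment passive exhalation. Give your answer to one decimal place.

τ = R × C = 12.0 × 50 mL/cmH2O = 12.0 × 0.050 L/cmH2O = 0.6 s.
Passive exhalation: V(t)/V₀ = e^(−t/τ) = e^(−1.30/0.6) = 0.1146.
Fraction remaining = 0.1146 → 11.46%.

11.5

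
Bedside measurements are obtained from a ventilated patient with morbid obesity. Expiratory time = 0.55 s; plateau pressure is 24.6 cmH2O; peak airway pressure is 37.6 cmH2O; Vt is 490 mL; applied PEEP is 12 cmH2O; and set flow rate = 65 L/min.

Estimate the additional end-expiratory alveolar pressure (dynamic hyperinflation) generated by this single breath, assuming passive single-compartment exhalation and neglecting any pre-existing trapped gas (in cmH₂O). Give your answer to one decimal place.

3.9

Flow: 65 L/min ÷ 60 = 1.0833 L/s.
R = (PIP − Pplat)/V̇ = (37.6 − 24.6) / 1.0833 = 13.0/1.0833 = 12.0 cmH2O·s/L.
C = Vt/(Pplat − PEEP) = 490.0 / (24.6 − 12) = 490.0/12.6 = 38.889 mL/cmH2O.
τ = R × C = 12.0 × 0.03889 L/cmH2O = 0.4667 s.
Fraction remaining = e^(−Te/τ) = e^(−0.55/0.4667) = 0.3077; trapped volume = 490.0 × 0.3077 = 150.77 mL.
Additional alveolar pressure from trapping ≈ V_trapped / C = 150.77 / 38.889 = 3.877 cmH2O.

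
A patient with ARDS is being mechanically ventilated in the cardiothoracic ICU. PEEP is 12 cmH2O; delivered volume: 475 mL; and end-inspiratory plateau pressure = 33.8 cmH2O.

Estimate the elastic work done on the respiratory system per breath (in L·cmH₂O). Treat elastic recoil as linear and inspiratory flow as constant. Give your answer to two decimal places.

Elastic work ≈ ½ × (Pplat − PEEP) × Vt = 0.5 × (33.8 − 12) × 0.475 L = 0.5 × 21.8 × 0.475 = 5.178 L·cmH2O.

5.18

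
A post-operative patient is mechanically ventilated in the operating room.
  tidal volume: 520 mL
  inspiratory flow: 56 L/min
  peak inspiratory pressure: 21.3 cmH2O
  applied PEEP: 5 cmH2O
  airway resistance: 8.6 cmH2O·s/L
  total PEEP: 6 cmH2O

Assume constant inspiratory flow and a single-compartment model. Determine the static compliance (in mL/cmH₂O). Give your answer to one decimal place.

Flow: 56 L/min ÷ 60 = 0.9333 L/s.
Total PEEP = 6 cmH2O (set 5 + intrinsic 1); this is the baseline alveolar pressure.
Equation of motion (constant flow): PIP = Vt/C + R·V̇ + PEEP.
Vt/C = PIP − R·V̇ − PEEP = 21.3 − 8.6×0.9333 − 6 = 21.3 − 8.026 − 6 = 7.274 cmH2O.
C = Vt / 7.274 = 520 / 7.274 = 71.487 mL/cmH2O.

71.5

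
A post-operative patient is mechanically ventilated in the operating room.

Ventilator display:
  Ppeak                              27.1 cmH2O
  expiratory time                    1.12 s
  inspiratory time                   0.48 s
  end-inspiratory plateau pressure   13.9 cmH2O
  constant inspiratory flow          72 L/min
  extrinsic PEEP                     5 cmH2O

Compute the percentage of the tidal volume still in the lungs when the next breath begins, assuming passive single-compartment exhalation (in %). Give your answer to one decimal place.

20.7

Flow: 72 L/min ÷ 60 = 1.2 L/s.
Vt = flow × Ti = 1.2 L/s × 0.48 s × 1000 mL/L = 576.0 mL.
R = (PIP − Pplat)/V̇ = (27.1 − 13.9) / 1.2 = 13.2/1.2 = 11.0 cmH2O·s/L.
C = Vt/(Pplat − PEEP) = 576.0 / (13.9 − 5) = 576.0/8.9 = 64.719 mL/cmH2O.
τ = R × C = 11.0 × 0.06472 L/cmH2O = 0.7119 s.
Fraction remaining at end-expiration = e^(−Te/τ) = e^(−1.12/0.7119) = 0.2074 → 20.74%.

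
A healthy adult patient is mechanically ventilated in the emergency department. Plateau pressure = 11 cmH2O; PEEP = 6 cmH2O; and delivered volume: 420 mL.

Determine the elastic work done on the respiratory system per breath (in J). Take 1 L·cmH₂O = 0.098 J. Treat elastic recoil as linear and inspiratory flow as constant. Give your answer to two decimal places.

0.10

Elastic work ≈ ½ × (Pplat − PEEP) × Vt = 0.5 × (11 − 6) × 0.420 L = 0.5 × 5.0 × 0.420 = 1.05 L·cmH2O.
× 0.098 J/(L·cmH2O) → 0.1029 J.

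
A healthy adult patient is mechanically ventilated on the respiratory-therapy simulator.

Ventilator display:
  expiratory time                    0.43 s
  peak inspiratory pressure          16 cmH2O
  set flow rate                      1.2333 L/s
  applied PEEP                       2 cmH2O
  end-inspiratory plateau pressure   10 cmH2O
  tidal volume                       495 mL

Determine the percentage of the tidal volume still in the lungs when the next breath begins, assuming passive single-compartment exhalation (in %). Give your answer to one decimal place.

R = (PIP − Pplat)/V̇ = (16 − 10) / 1.2333 = 6.0/1.2333 = 4.865 cmH2O·s/L.
C = Vt/(Pplat − PEEP) = 495.0 / (10 − 2) = 495.0/8.0 = 61.875 mL/cmH2O.
τ = R × C = 4.865 × 0.06188 L/cmH2O = 0.301 s.
Fraction remaining at end-expiration = e^(−Te/τ) = e^(−0.43/0.301) = 0.2397 → 23.97%.

24.0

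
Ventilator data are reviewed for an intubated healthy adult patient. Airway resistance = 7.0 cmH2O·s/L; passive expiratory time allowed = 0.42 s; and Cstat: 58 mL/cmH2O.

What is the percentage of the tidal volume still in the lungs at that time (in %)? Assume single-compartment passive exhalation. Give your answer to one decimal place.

τ = R × C = 7.0 × 58 mL/cmH2O = 7.0 × 0.058 L/cmH2O = 0.406 s.
Passive exhalation: V(t)/V₀ = e^(−t/τ) = e^(−0.42/0.406) = 0.3554.
Fraction remaining = 0.3554 → 35.54%.

35.5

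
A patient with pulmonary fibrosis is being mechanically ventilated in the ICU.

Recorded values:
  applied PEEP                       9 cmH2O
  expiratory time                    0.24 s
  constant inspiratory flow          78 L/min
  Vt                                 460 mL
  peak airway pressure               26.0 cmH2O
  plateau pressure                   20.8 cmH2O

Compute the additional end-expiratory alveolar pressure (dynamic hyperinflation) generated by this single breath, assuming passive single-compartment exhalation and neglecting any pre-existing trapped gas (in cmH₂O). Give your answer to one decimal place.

2.5

Flow: 78 L/min ÷ 60 = 1.3 L/s.
R = (PIP − Pplat)/V̇ = (26.0 − 20.8) / 1.3 = 5.2/1.3 = 4.0 cmH2O·s/L.
C = Vt/(Pplat − PEEP) = 460.0 / (20.8 − 9) = 460.0/11.8 = 38.983 mL/cmH2O.
τ = R × C = 4.0 × 0.03898 L/cmH2O = 0.1559 s.
Fraction remaining = e^(−Te/τ) = e^(−0.24/0.1559) = 0.2145; trapped volume = 460.0 × 0.2145 = 98.67 mL.
Additional alveolar pressure from trapping ≈ V_trapped / C = 98.67 / 38.983 = 2.531 cmH2O.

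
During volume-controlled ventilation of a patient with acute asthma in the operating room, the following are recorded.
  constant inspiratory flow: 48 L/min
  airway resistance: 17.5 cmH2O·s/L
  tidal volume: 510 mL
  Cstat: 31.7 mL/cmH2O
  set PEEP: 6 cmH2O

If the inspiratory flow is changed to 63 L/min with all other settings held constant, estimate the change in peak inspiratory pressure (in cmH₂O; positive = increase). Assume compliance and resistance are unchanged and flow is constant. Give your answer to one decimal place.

Flow: 48 L/min ÷ 60 = 0.8 L/s.
New flow: 63 L/min ÷ 60 = 1.05 L/s.
PIP = Vt/C + R·V̇ + PEEP (constant-flow equation of motion).
Only the resistive term changes: ΔPIP = R × ΔV̇ = 17.5 × (1.05 − 0.8) = 17.5 × 0.25 = 4.375 cmH2O.

4.4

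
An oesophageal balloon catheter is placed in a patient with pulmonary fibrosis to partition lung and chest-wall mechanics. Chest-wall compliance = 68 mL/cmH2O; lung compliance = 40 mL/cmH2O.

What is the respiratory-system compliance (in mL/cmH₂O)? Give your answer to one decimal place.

Lung and chest wall are elastances in series: 1/Crs = 1/CL + 1/Ccw.
1/Crs = 1/40 + 1/68 = 0.03971.
Crs = 25.183 mL/cmH2O.

25.2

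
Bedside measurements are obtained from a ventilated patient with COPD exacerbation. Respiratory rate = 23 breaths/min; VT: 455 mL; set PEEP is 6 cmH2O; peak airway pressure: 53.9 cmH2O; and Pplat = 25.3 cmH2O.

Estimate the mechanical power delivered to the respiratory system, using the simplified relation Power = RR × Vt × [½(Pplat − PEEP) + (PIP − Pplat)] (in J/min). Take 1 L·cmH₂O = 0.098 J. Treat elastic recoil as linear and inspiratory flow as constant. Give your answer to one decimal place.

Per-breath work = Vt × [½(Pplat−PEEP) + (PIP−Pplat)] = 0.455 × [0.5×19.3 + 28.6] = 0.455 × 38.25 = 17.404 L·cmH2O.
Power = 23 × 17.404 = 400.29 L·cmH2O/min.
× 0.098 J/(L·cmH2O) → 39.228 J/min.

39.2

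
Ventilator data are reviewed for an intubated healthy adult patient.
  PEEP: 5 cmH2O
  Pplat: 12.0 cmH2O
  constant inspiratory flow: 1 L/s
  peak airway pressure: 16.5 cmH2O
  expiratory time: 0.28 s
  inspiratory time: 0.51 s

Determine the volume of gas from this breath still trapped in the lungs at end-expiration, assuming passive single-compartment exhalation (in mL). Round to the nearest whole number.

217

Vt = flow × Ti = 1 L/s × 0.51 s × 1000 mL/L = 510.0 mL.
R = (PIP − Pplat)/V̇ = (16.5 − 12.0) / 1 = 4.5/1 = 4.5 cmH2O·s/L.
C = Vt/(Pplat − PEEP) = 510.0 / (12.0 − 5) = 510.0/7.0 = 72.857 mL/cmH2O.
τ = R × C = 4.5 × 0.07286 L/cmH2O = 0.3279 s.
Fraction remaining = e^(−Te/τ) = e^(−0.28/0.3279) = 0.4257.
Trapped volume = 510.0 × 0.4257 = 217.11 mL.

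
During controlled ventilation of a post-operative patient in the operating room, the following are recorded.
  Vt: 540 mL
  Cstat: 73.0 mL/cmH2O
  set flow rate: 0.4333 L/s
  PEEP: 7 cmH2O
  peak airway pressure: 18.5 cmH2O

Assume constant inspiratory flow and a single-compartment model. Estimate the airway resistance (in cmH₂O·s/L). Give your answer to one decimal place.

9.5

Equation of motion (constant flow): PIP = Vt/C + R·V̇ + PEEP.
R·V̇ = PIP − Vt/C − PEEP = 18.5 − 540/73.0 − 7 = 18.5 − 7.397 − 7 = 4.103 cmH2O.
R = 4.103 / 0.4333 = 9.469 cmH2O·s/L.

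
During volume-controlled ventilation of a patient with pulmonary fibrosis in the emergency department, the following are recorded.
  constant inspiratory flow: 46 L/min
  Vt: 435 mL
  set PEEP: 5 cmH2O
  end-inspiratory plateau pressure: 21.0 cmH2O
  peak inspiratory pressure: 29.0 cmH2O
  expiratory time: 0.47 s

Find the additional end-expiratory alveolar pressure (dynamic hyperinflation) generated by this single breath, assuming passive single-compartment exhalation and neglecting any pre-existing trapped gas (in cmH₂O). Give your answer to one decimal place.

Flow: 46 L/min ÷ 60 = 0.7667 L/s.
R = (PIP − Pplat)/V̇ = (29.0 − 21.0) / 0.7667 = 8.0/0.7667 = 10.434 cmH2O·s/L.
C = Vt/(Pplat − PEEP) = 435.0 / (21.0 − 5) = 435.0/16.0 = 27.188 mL/cmH2O.
τ = R × C = 10.434 × 0.02719 L/cmH2O = 0.2837 s.
Fraction remaining = e^(−Te/τ) = e^(−0.47/0.2837) = 0.1908; trapped volume = 435.0 × 0.1908 = 82.998 mL.
Additional alveolar pressure from trapping ≈ V_trapped / C = 82.998 / 27.188 = 3.053 cmH2O.

3.1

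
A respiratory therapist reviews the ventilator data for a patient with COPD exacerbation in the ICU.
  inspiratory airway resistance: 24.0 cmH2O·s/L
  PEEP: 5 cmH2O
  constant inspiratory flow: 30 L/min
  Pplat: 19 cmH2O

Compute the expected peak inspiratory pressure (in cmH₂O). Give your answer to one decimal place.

Flow: 30 L/min ÷ 60 = 0.5 L/s.
PIP = Pplat + Raw × flow = 19 + 24.0 × 0.5 = 19 + 12.0 = 31.0 cmH2O.

31.0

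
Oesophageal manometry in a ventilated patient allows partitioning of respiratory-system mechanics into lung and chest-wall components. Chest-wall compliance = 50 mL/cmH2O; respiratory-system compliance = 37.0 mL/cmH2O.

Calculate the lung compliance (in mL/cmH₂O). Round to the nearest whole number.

142

1/CL = 1/Crs − 1/Ccw.
1/CL = 1/37.0 − 1/50 = 0.007027.
CL = 142.31 mL/cmH2O.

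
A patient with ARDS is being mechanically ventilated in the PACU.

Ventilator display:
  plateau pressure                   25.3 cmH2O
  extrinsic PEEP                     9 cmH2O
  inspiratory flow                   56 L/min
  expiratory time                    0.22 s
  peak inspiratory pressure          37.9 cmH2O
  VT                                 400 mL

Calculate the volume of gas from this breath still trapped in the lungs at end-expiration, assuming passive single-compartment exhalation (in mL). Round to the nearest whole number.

206

Flow: 56 L/min ÷ 60 = 0.9333 L/s.
R = (PIP − Pplat)/V̇ = (37.9 − 25.3) / 0.9333 = 12.6/0.9333 = 13.5 cmH2O·s/L.
C = Vt/(Pplat − PEEP) = 400.0 / (25.3 − 9) = 400.0/16.3 = 24.54 mL/cmH2O.
τ = R × C = 13.5 × 0.02454 L/cmH2O = 0.3313 s.
Fraction remaining = e^(−Te/τ) = e^(−0.22/0.3313) = 0.5148.
Trapped volume = 400.0 × 0.5148 = 205.92 mL.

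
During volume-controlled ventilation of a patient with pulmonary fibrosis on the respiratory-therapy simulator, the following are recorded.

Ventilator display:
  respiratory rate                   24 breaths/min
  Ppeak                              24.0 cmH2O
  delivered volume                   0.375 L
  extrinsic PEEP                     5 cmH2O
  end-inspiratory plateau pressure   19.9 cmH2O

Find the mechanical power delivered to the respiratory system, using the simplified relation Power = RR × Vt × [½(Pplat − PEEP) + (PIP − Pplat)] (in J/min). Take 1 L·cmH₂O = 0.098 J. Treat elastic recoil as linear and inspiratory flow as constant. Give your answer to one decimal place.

10.2

Per-breath work = Vt × [½(Pplat−PEEP) + (PIP−Pplat)] = 0.375 × [0.5×14.9 + 4.1] = 0.375 × 11.55 = 4.331 L·cmH2O.
Power = 24 × 4.331 = 103.94 L·cmH2O/min.
× 0.098 J/(L·cmH2O) → 10.186 J/min.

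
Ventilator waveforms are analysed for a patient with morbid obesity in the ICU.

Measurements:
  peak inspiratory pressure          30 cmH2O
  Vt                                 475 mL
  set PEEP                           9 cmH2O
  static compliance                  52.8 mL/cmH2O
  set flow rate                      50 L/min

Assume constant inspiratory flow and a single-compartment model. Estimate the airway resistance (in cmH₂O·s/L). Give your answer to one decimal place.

14.4

Flow: 50 L/min ÷ 60 = 0.8333 L/s.
Equation of motion (constant flow): PIP = Vt/C + R·V̇ + PEEP.
R·V̇ = PIP − Vt/C − PEEP = 30 − 475/52.8 − 9 = 30 − 8.996 − 9 = 12.004 cmH2O.
R = 12.004 / 0.8333 = 14.405 cmH2O·s/L.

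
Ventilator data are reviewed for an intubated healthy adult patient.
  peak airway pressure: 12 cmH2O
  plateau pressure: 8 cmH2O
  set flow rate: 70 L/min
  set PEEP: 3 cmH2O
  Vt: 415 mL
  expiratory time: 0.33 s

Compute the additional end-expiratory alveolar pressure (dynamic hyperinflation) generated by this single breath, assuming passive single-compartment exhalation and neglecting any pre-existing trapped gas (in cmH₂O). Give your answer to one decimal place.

Flow: 70 L/min ÷ 60 = 1.1667 L/s.
R = (PIP − Pplat)/V̇ = (12 − 8) / 1.1667 = 4.0/1.1667 = 3.428 cmH2O·s/L.
C = Vt/(Pplat − PEEP) = 415.0 / (8 − 3) = 415.0/5.0 = 83.0 mL/cmH2O.
τ = R × C = 3.428 × 0.083 L/cmH2O = 0.2845 s.
Fraction remaining = e^(−Te/τ) = e^(−0.33/0.2845) = 0.3135; trapped volume = 415.0 × 0.3135 = 130.1 mL.
Additional alveolar pressure from trapping ≈ V_trapped / C = 130.1 / 83.0 = 1.567 cmH2O.

1.6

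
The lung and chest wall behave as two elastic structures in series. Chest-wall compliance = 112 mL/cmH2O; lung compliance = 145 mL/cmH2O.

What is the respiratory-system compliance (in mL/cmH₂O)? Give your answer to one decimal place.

Lung and chest wall are elastances in series: 1/Crs = 1/CL + 1/Ccw.
1/Crs = 1/145 + 1/112 = 0.01583.
Crs = 63.171 mL/cmH2O.

63.2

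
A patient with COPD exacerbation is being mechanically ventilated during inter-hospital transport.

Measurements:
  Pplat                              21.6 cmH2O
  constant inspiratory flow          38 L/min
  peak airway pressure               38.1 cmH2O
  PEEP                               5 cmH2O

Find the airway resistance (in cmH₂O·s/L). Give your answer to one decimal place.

26.1

Flow: 38 L/min ÷ 60 = 0.6333 L/s.
Raw = (PIP − Pplat) / flow = (38.1 − 21.6) / 0.6333 = 16.5 / 0.6333 = 26.054 cmH2O·s/L.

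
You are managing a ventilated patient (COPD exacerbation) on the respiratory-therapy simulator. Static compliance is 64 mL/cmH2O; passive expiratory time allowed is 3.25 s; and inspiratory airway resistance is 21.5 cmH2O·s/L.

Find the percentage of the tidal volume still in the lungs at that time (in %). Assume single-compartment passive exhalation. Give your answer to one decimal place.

τ = R × C = 21.5 × 64 mL/cmH2O = 21.5 × 0.064 L/cmH2O = 1.376 s.
Passive exhalation: V(t)/V₀ = e^(−t/τ) = e^(−3.25/1.376) = 0.09424.
Fraction remaining = 0.09424 → 9.424%.

9.4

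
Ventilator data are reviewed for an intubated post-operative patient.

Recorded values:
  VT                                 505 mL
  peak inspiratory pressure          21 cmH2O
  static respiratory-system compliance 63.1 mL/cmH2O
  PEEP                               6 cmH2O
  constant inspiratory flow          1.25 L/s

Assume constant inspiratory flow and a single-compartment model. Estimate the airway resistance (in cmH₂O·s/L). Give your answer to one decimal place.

5.6

Equation of motion (constant flow): PIP = Vt/C + R·V̇ + PEEP.
R·V̇ = PIP − Vt/C − PEEP = 21 − 505/63.1 − 6 = 21 − 8.003 − 6 = 6.997 cmH2O.
R = 6.997 / 1.25 = 5.598 cmH2O·s/L.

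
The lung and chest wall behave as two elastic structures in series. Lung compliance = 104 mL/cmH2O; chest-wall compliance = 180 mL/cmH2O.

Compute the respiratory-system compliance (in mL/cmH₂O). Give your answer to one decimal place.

65.9

Lung and chest wall are elastances in series: 1/Crs = 1/CL + 1/Ccw.
1/Crs = 1/104 + 1/180 = 0.01517.
Crs = 65.92 mL/cmH2O.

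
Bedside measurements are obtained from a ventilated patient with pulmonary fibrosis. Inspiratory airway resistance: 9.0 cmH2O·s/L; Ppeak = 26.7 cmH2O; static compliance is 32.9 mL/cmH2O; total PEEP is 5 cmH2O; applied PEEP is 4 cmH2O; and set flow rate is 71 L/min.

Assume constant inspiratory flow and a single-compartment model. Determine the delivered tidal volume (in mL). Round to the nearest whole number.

Flow: 71 L/min ÷ 60 = 1.1833 L/s.
Total PEEP = 5 cmH2O (set 4 + intrinsic 1); this is the baseline alveolar pressure.
Equation of motion (constant flow): PIP = Vt/C + R·V̇ + PEEP.
Vt/C = PIP − R·V̇ − PEEP = 26.7 − 10.65 − 5 = 11.05 cmH2O.
Vt = C × 11.05 = 32.9 × 11.05 = 363.55 mL.

364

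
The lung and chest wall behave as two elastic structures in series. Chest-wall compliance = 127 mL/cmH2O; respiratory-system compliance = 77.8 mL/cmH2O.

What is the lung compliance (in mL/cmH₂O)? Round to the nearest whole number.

201

1/CL = 1/Crs − 1/Ccw.
1/CL = 1/77.8 − 1/127 = 0.004979.
CL = 200.84 mL/cmH2O.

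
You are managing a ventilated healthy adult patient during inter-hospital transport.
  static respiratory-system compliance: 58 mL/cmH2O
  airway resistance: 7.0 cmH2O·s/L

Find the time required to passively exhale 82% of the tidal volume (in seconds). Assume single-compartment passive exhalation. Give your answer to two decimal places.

0.70

τ = R × C = 7.0 × 58 mL/cmH2O = 7.0 × 0.058 L/cmH2O = 0.406 s.
Exhaled fraction f = 1 − e^(−t/τ) → t = −τ·ln(1 − f) = −0.406·ln(0.18) = 0.6962 s.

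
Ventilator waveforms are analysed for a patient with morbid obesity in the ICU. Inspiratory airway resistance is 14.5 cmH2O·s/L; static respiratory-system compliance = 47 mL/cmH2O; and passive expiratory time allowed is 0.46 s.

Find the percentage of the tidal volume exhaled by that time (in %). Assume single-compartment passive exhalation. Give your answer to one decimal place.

τ = R × C = 14.5 × 47 mL/cmH2O = 14.5 × 0.047 L/cmH2O = 0.6815 s.
Passive exhalation: V(t)/V₀ = e^(−t/τ) = e^(−0.46/0.6815) = 0.5092.
Fraction exhaled = 1 − 0.5092 = 0.4908 → 49.08%.

49.1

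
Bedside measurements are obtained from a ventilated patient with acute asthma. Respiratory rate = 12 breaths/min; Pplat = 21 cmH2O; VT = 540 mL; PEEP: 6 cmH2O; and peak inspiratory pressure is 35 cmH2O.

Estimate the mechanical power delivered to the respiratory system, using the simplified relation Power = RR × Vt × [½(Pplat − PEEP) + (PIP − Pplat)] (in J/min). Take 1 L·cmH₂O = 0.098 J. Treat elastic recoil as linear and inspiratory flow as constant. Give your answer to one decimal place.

13.7

Per-breath work = Vt × [½(Pplat−PEEP) + (PIP−Pplat)] = 0.540 × [0.5×15.0 + 14.0] = 0.540 × 21.5 = 11.61 L·cmH2O.
Power = 12 × 11.61 = 139.32 L·cmH2O/min.
× 0.098 J/(L·cmH2O) → 13.653 J/min.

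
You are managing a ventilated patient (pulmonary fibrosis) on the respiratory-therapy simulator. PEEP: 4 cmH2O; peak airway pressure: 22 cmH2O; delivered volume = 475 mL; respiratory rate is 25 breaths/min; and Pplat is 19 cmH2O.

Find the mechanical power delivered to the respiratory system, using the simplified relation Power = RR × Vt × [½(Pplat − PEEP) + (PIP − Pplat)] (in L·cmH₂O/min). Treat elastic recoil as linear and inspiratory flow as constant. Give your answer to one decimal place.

124.7

Per-breath work = Vt × [½(Pplat−PEEP) + (PIP−Pplat)] = 0.475 × [0.5×15.0 + 3.0] = 0.475 × 10.5 = 4.988 L·cmH2O.
Power = 25 × 4.988 = 124.7 L·cmH2O/min.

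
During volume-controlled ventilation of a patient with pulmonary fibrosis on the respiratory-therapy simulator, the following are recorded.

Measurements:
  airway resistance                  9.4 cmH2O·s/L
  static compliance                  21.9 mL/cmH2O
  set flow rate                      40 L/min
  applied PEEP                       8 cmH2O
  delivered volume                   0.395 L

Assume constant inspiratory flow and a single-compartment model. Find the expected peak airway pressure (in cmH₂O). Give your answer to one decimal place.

32.3

Flow: 40 L/min ÷ 60 = 0.6667 L/s.
Equation of motion (constant flow): PIP = Vt/C + R·V̇ + PEEP.
PIP = 395/21.9 + 9.4×0.6667 + 8 = 18.037 + 6.267 + 8 = 32.304 cmH2O.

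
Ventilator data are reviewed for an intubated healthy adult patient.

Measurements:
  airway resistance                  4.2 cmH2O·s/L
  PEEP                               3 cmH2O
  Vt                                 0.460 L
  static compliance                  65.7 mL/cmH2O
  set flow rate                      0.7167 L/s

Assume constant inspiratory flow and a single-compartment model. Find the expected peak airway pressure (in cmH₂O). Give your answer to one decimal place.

Equation of motion (constant flow): PIP = Vt/C + R·V̇ + PEEP.
PIP = 460/65.7 + 4.2×0.7167 + 3 = 7.002 + 3.01 + 3 = 13.012 cmH2O.

13.0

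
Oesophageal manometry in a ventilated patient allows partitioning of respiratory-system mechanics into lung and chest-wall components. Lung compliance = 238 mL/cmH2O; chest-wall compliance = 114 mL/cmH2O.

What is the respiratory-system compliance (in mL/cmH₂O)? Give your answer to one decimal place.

77.1

Lung and chest wall are elastances in series: 1/Crs = 1/CL + 1/Ccw.
1/Crs = 1/238 + 1/114 = 0.01297.
Crs = 77.101 mL/cmH2O.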